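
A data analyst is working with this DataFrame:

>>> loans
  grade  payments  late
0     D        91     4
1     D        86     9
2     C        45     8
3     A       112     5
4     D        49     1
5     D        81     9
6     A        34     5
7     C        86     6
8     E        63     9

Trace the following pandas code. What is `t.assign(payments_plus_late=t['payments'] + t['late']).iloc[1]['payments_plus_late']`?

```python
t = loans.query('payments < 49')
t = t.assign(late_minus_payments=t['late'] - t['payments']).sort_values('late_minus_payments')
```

39

filter rows where payments < 49:
  grade  payments  late
2     C        45     8
6     A        34     5
add column late_minus_payments = t['late'] - t['payments']:
  grade  payments  late  late_minus_payments
2     C        45     8                  -37
6     A        34     5                  -29
sort by late_minus_payments:
  grade  payments  late  late_minus_payments
2     C        45     8                  -37
6     A        34     5                  -29
add column payments_plus_late = t['payments'] + t['late']:
  grade  payments  late  late_minus_payments  payments_plus_late
2     C        45     8                  -37                  53
6     A        34     5                  -29                  39
Hence 39.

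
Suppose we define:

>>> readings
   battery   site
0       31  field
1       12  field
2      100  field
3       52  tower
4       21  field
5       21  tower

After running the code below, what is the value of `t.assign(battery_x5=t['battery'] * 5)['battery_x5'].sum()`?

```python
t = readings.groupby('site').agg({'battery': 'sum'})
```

1185

group by site, sum of battery:
       battery
site          
field      164
tower       73
add column battery_x5 = t['battery'] * 5:
       battery  battery_x5
site                      
field      164         820
tower       73         365
Taking the sum of column 'battery_x5' gives 1185.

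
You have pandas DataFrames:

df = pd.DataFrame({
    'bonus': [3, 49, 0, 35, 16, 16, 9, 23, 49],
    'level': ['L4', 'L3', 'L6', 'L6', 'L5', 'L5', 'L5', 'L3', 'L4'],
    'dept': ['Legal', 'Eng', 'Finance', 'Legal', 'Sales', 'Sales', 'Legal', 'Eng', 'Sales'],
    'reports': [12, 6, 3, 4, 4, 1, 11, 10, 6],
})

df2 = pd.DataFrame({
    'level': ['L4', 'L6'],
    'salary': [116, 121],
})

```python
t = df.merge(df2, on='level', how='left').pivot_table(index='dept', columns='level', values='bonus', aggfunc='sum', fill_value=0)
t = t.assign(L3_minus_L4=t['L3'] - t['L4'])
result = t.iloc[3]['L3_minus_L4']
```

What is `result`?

-49

merge on 'level' (how='left') → 9 rows:
   bonus level     dept  reports  salary
0      3    L4    Legal       12   116.0
1     49    L3      Eng        6     NaN
2      0    L6  Finance        3   121.0
3     35    L6    Legal        4   121.0
4     16    L5    Sales        4     NaN
5     16    L5    Sales        1     NaN
6      9    L5    Legal       11     NaN
7     23    L3      Eng       10     NaN
8     49    L4    Sales        6   116.0
pivot: rows=dept, cols=level, sum(bonus):
level    L3  L4  L5  L6
dept                   
Eng      72   0   0   0
Finance   0   0   0   0
Legal     0   3   9  35
Sales     0  49  32   0
add column L3_minus_L4 = t['L3'] - t['L4']:
level    L3  L4  L5  L6  L3_minus_L4
dept                                
Eng      72   0   0   0           72
Finance   0   0   0   0            0
Legal     0   3   9  35           -3
Sales     0  49  32   0          -49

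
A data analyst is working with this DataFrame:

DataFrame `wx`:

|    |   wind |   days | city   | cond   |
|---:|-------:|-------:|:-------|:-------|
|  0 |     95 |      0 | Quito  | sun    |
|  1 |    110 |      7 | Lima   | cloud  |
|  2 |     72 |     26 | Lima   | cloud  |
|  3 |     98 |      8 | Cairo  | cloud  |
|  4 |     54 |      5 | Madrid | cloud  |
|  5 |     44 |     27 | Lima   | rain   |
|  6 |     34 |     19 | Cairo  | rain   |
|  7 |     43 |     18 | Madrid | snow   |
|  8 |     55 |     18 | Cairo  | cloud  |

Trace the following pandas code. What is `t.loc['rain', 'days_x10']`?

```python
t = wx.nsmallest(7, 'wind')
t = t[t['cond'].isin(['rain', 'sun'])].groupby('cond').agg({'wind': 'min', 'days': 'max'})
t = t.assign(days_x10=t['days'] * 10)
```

take 7 rows with smallest wind:
   wind  days    city   cond
6    34    19   Cairo   rain
7    43    18  Madrid   snow
5    44    27    Lima   rain
4    54     5  Madrid  cloud
8    55    18   Cairo  cloud
2    72    26    Lima  cloud
0    95     0   Quito    sun
filter rows where cond in ['rain', 'sun']:
   wind  days   city  cond
6    34    19  Cairo  rain
5    44    27   Lima  rain
0    95     0  Quito   sun
group by cond: min(wind), max(days):
      wind  days
cond            
rain    34    27
sun     95     0
add column days_x10 = t['days'] * 10:
      wind  days  days_x10
cond                      
rain    34    27       270
sun     95     0         0
Finally, value at row 'rain', column 'days_x10' = 270.

270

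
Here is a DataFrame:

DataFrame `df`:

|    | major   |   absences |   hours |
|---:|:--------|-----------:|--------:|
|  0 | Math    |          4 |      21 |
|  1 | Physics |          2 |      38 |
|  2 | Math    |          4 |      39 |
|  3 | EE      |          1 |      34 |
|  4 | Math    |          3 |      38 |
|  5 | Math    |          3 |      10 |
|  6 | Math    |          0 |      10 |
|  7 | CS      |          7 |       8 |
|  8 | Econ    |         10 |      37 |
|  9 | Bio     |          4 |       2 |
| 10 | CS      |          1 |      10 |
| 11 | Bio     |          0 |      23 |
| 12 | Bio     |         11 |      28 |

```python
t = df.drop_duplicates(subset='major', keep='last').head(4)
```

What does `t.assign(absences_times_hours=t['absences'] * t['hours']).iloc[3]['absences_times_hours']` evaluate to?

370

drop duplicate major (keep=last):
      major  absences  hours
1   Physics         2     38
3        EE         1     34
6      Math         0     10
8      Econ        10     37
10       CS         1     10
12      Bio        11     28
take first 4 rows:
     major  absences  hours
1  Physics         2     38
3       EE         1     34
6     Math         0     10
8     Econ        10     37
add column absences_times_hours = t['absences'] * t['hours']:
     major  absences  hours  absences_times_hours
1  Physics         2     38                    76
3       EE         1     34                    34
6     Math         0     10                     0
8     Econ        10     37                   370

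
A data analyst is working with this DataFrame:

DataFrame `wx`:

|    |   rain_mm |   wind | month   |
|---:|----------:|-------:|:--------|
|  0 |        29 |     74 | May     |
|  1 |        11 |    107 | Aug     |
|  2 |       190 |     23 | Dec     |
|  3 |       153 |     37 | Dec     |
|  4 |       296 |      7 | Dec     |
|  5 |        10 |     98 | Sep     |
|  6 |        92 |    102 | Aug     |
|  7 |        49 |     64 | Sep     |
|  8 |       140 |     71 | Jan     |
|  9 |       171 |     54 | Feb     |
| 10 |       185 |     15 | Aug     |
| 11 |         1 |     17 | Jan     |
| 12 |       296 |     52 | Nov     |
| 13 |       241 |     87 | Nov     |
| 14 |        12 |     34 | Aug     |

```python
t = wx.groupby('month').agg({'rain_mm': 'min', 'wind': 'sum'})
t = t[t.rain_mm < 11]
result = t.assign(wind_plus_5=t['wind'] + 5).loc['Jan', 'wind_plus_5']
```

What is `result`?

93

group by month: min(rain_mm), sum(wind):
       rain_mm  wind
month               
Aug         11   258
Dec        153    67
Feb        171    54
Jan          1    88
May         29    74
Nov        241   139
Sep         10   162
filter rows where rain_mm < 11:
       rain_mm  wind
month               
Jan          1    88
Sep         10   162
add column wind_plus_5 = t['wind'] + 5:
       rain_mm  wind  wind_plus_5
month                            
Jan          1    88           93
Sep         10   162          167
The value at row 'Jan', column 'wind_plus_5' is 93.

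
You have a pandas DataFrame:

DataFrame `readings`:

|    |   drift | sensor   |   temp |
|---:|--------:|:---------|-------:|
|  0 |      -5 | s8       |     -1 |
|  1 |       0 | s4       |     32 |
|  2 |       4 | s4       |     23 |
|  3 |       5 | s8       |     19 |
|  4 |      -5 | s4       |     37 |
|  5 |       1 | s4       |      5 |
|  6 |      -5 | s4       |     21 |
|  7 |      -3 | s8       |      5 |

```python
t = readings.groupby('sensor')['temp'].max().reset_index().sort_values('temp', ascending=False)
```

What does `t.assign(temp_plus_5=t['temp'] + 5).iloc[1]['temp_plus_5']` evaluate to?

24

group by sensor, max of temp:
sensor
s4    37
s8    19
Name: temp, dtype: int64
reset_index():
  sensor  temp
0     s4    37
1     s8    19
sort by temp descending:
  sensor  temp
0     s4    37
1     s8    19
add column temp_plus_5 = t['temp'] + 5:
  sensor  temp  temp_plus_5
0     s4    37           42
1     s8    19           24
Then the value at position 1, column 'temp_plus_5': 24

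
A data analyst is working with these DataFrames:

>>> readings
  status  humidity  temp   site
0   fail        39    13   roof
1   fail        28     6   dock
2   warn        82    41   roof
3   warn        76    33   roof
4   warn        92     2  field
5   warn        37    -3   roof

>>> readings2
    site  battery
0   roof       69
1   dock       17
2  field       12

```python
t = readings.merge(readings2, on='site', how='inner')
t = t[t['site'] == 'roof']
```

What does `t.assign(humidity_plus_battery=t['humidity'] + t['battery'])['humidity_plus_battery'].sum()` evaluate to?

merge on 'site' (how='inner') → 6 rows:
  status  humidity  temp   site  battery
0   fail        39    13   roof       69
1   fail        28     6   dock       17
2   warn        82    41   roof       69
3   warn        76    33   roof       69
4   warn        92     2  field       12
5   warn        37    -3   roof       69
filter rows where site == 'roof':
  status  humidity  temp  site  battery
0   fail        39    13  roof       69
2   warn        82    41  roof       69
3   warn        76    33  roof       69
5   warn        37    -3  roof       69
add column humidity_plus_battery = t['humidity'] + t['battery']:
  status  humidity  temp  site  battery  humidity_plus_battery
0   fail        39    13  roof       69                    108
2   warn        82    41  roof       69                    151
3   warn        76    33  roof       69                    145
5   warn        37    -3  roof       69                    106
Finally, sum of column 'humidity_plus_battery' = 510.

510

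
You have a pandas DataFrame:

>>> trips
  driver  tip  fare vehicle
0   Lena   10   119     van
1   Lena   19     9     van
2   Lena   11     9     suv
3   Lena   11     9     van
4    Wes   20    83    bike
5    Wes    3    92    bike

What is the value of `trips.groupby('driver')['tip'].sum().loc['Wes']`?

23

group by driver, sum of tip:
driver
Lena    51
Wes     23
Name: tip, dtype: int64
Finally, value at index 'Wes' = 23.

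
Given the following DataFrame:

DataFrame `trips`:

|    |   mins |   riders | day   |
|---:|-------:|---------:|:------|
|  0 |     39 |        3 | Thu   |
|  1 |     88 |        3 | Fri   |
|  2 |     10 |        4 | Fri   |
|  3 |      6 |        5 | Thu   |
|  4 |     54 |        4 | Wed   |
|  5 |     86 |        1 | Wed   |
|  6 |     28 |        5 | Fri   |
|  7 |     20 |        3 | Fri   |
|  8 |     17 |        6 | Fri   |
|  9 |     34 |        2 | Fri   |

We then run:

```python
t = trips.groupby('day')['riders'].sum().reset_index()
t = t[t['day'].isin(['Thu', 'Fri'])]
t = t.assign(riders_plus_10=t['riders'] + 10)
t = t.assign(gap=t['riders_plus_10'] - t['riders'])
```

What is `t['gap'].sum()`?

group by day, sum of riders:
day
Fri    23
Thu     8
Wed     5
Name: riders, dtype: int64
reset_index():
   day  riders
0  Fri      23
1  Thu       8
2  Wed       5
filter rows where day in ['Thu', 'Fri']:
   day  riders
0  Fri      23
1  Thu       8
add column riders_plus_10 = t['riders'] + 10:
   day  riders  riders_plus_10
0  Fri      23              33
1  Thu       8              18
add column gap = t['riders_plus_10'] - t['riders']:
   day  riders  riders_plus_10  gap
0  Fri      23              33   10
1  Thu       8              18   10
Finally, sum of column 'gap' = 20.

20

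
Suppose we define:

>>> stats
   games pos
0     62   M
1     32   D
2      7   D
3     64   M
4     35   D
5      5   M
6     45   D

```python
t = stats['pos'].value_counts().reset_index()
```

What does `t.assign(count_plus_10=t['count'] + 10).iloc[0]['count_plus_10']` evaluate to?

14

value_counts of pos:
pos
D    4
M    3
Name: count, dtype: int64
reset_index():
  pos  count
0   D      4
1   M      3
add column count_plus_10 = t['count'] + 10:
  pos  count  count_plus_10
0   D      4             14
1   M      3             13
Hence 14.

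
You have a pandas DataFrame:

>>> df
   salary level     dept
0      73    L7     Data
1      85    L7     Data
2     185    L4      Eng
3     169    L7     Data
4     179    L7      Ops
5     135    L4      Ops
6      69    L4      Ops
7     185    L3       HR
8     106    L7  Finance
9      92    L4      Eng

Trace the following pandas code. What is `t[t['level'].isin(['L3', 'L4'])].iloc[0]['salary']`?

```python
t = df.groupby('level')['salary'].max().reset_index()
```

185

group by level, max of salary:
level
L3    185
L4    185
L7    179
Name: salary, dtype: int64
reset_index():
  level  salary
0    L3     185
1    L4     185
2    L7     179
filter rows where level in ['L3', 'L4']:
  level  salary
0    L3     185
1    L4     185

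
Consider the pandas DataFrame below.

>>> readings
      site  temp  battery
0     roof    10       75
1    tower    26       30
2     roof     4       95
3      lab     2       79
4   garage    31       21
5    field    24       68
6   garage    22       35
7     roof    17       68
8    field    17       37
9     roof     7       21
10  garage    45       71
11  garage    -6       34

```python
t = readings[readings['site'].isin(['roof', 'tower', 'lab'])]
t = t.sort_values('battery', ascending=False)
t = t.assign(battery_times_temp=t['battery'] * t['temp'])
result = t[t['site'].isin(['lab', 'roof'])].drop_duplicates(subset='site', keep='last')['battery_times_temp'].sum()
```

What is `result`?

filter rows where site in ['roof', 'tower', 'lab']:
    site  temp  battery
0   roof    10       75
1  tower    26       30
2   roof     4       95
3    lab     2       79
7   roof    17       68
9   roof     7       21
sort by battery descending:
    site  temp  battery
2   roof     4       95
3    lab     2       79
0   roof    10       75
7   roof    17       68
1  tower    26       30
9   roof     7       21
add column battery_times_temp = t['battery'] * t['temp']:
    site  temp  battery  battery_times_temp
2   roof     4       95                 380
3    lab     2       79                 158
0   roof    10       75                 750
7   roof    17       68                1156
1  tower    26       30                 780
9   roof     7       21                 147
filter rows where site in ['lab', 'roof']:
   site  temp  battery  battery_times_temp
2  roof     4       95                 380
3   lab     2       79                 158
0  roof    10       75                 750
7  roof    17       68                1156
9  roof     7       21                 147
drop duplicate site (keep=last):
   site  temp  battery  battery_times_temp
3   lab     2       79                 158
9  roof     7       21                 147
So sum() = 305.

305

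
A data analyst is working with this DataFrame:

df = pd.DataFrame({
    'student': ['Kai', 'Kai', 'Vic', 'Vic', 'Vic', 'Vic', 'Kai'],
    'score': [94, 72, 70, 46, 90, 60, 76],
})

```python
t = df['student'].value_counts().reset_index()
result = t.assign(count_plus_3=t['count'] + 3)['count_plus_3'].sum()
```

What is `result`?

value_counts of student:
student
Vic    4
Kai    3
Name: count, dtype: int64
reset_index():
  student  count
0     Vic      4
1     Kai      3
add column count_plus_3 = t['count'] + 3:
  student  count  count_plus_3
0     Vic      4             7
1     Kai      3             6
The sum of column 'count_plus_3' is 13.

13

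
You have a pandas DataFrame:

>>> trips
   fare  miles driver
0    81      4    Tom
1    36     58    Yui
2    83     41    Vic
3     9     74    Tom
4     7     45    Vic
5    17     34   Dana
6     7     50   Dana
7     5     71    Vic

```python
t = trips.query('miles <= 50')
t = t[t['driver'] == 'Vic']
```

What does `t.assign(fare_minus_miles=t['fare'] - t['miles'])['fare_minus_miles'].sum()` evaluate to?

filter rows where miles <= 50:
   fare  miles driver
0    81      4    Tom
2    83     41    Vic
4     7     45    Vic
5    17     34   Dana
6     7     50   Dana
filter rows where driver == 'Vic':
   fare  miles driver
2    83     41    Vic
4     7     45    Vic
add column fare_minus_miles = t['fare'] - t['miles']:
   fare  miles driver  fare_minus_miles
2    83     41    Vic                42
4     7     45    Vic               -38
Hence 4.

4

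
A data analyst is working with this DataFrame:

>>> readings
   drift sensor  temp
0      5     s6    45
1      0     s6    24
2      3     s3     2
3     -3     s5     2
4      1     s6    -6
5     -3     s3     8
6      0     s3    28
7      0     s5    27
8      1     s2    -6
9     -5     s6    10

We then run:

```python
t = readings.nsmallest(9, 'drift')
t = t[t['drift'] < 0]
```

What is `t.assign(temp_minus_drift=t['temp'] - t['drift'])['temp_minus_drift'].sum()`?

take 9 rows with smallest drift:
   drift sensor  temp
9     -5     s6    10
3     -3     s5     2
5     -3     s3     8
1      0     s6    24
6      0     s3    28
7      0     s5    27
4      1     s6    -6
8      1     s2    -6
2      3     s3     2
filter rows where drift < 0:
   drift sensor  temp
9     -5     s6    10
3     -3     s5     2
5     -3     s3     8
add column temp_minus_drift = t['temp'] - t['drift']:
   drift sensor  temp  temp_minus_drift
9     -5     s6    10                15
3     -3     s5     2                 5
5     -3     s3     8                11
Reading off the sum of column 'temp_minus_drift', we get 31.

31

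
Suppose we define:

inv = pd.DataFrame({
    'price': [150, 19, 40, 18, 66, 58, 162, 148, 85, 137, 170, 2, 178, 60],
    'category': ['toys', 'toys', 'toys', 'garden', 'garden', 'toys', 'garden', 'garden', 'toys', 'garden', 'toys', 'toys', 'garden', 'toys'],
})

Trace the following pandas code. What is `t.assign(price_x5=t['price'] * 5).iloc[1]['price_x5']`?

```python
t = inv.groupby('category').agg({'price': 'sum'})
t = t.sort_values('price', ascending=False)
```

group by category, sum of price:
          price
category       
garden      709
toys        584
sort by price descending:
          price
category       
garden      709
toys        584
add column price_x5 = t['price'] * 5:
          price  price_x5
category                 
garden      709      3545
toys        584      2920

2920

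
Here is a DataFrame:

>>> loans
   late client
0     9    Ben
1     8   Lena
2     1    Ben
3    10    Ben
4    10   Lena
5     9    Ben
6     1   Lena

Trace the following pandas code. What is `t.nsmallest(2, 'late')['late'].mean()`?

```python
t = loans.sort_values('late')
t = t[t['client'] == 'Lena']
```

sort by late:
   late client
2     1    Ben
6     1   Lena
1     8   Lena
0     9    Ben
5     9    Ben
3    10    Ben
4    10   Lena
filter rows where client == 'Lena':
   late client
6     1   Lena
1     8   Lena
4    10   Lena
take 2 rows with smallest late:
   late client
6     1   Lena
1     8   Lena
Taking the mean of column 'late' gives 4.5.

4.5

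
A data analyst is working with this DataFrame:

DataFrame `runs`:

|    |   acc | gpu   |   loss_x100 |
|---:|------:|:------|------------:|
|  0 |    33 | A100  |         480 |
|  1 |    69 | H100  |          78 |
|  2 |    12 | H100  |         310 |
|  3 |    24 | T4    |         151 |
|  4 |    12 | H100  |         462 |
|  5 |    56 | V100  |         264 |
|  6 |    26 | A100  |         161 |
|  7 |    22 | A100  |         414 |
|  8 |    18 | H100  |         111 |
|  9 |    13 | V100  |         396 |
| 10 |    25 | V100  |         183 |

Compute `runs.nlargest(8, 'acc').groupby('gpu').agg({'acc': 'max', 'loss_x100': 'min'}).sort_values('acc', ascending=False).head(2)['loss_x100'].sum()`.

261

take 8 rows with largest acc:
    acc   gpu  loss_x100
1    69  H100         78
5    56  V100        264
0    33  A100        480
6    26  A100        161
10   25  V100        183
3    24    T4        151
7    22  A100        414
8    18  H100        111
group by gpu: max(acc), min(loss_x100):
      acc  loss_x100
gpu                 
A100   33        161
H100   69         78
T4     24        151
V100   56        183
sort by acc descending:
      acc  loss_x100
gpu                 
H100   69         78
V100   56        183
A100   33        161
T4     24        151
take first 2 rows:
      acc  loss_x100
gpu                 
H100   69         78
V100   56        183
Finally, sum of column 'loss_x100' = 261.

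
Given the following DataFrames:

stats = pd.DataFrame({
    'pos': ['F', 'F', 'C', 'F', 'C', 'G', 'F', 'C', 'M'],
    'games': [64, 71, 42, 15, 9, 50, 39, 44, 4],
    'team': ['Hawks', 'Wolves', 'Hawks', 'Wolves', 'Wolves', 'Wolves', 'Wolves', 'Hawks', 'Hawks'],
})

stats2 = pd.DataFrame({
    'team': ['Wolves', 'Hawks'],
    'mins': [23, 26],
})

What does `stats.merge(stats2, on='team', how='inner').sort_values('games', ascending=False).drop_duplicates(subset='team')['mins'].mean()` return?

24.5

merge on 'team' (how='inner') → 9 rows:
  pos  games    team  mins
0   F     64   Hawks    26
1   F     71  Wolves    23
2   C     42   Hawks    26
3   F     15  Wolves    23
4   C      9  Wolves    23
5   G     50  Wolves    23
6   F     39  Wolves    23
7   C     44   Hawks    26
8   M      4   Hawks    26
sort by games descending:
  pos  games    team  mins
1   F     71  Wolves    23
0   F     64   Hawks    26
5   G     50  Wolves    23
7   C     44   Hawks    26
2   C     42   Hawks    26
6   F     39  Wolves    23
3   F     15  Wolves    23
4   C      9  Wolves    23
8   M      4   Hawks    26
drop duplicate team (keep=first):
  pos  games    team  mins
1   F     71  Wolves    23
0   F     64   Hawks    26
Reading off the mean of column 'mins', we get 24.5.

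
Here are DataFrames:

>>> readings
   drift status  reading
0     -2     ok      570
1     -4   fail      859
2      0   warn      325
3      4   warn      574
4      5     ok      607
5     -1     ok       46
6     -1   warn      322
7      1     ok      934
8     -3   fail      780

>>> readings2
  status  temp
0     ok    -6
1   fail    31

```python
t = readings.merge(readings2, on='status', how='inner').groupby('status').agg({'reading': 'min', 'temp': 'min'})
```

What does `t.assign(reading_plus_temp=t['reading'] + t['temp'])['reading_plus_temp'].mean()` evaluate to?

merge on 'status' (how='inner') → 6 rows:
   drift status  reading  temp
0     -2     ok      570    -6
1     -4   fail      859    31
2      5     ok      607    -6
3     -1     ok       46    -6
4      1     ok      934    -6
5     -3   fail      780    31
group by status: min(reading), min(temp):
        reading  temp
status               
fail        780    31
ok           46    -6
add column reading_plus_temp = t['reading'] + t['temp']:
        reading  temp  reading_plus_temp
status                                  
fail        780    31                811
ok           46    -6                 40
So mean() = 425.5.

425.5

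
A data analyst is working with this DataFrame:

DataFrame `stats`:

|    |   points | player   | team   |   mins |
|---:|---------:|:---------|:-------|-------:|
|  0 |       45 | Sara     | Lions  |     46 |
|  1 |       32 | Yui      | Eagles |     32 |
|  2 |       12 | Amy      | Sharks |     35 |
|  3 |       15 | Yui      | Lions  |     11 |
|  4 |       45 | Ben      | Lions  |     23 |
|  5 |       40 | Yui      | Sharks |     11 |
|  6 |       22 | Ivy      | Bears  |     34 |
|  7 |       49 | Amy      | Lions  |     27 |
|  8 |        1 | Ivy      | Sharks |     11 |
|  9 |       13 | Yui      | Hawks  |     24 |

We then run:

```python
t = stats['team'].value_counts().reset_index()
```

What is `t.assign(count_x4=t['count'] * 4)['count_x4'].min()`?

4

value_counts of team:
team
Lions     4
Sharks    3
Eagles    1
Bears     1
Hawks     1
Name: count, dtype: int64
reset_index():
     team  count
0   Lions      4
1  Sharks      3
2  Eagles      1
3   Bears      1
4   Hawks      1
add column count_x4 = t['count'] * 4:
     team  count  count_x4
0   Lions      4        16
1  Sharks      3        12
2  Eagles      1         4
3   Bears      1         4
4   Hawks      1         4
Reading off the min of column 'count_x4', we get 4.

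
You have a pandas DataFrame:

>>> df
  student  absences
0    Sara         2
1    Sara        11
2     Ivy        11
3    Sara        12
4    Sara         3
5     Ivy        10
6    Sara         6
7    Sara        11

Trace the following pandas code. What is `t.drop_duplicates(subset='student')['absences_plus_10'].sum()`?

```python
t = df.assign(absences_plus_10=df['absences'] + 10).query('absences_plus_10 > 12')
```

42

add column absences_plus_10 = df['absences'] + 10:
  student  absences  absences_plus_10
0    Sara         2                12
1    Sara        11                21
2     Ivy        11                21
3    Sara        12                22
4    Sara         3                13
5     Ivy        10                20
6    Sara         6                16
7    Sara        11                21
filter rows where absences_plus_10 > 12:
  student  absences  absences_plus_10
1    Sara        11                21
2     Ivy        11                21
3    Sara        12                22
4    Sara         3                13
5     Ivy        10                20
6    Sara         6                16
7    Sara        11                21
drop duplicate student (keep=first):
  student  absences  absences_plus_10
1    Sara        11                21
2     Ivy        11                21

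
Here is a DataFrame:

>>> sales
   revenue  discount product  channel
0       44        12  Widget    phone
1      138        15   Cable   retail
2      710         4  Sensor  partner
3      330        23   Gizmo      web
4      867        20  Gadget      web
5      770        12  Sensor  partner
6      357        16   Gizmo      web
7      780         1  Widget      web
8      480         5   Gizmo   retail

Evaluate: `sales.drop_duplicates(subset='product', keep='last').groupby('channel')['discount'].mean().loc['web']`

drop duplicate product (keep=last):
   revenue  discount product  channel
1      138        15   Cable   retail
4      867        20  Gadget      web
5      770        12  Sensor  partner
7      780         1  Widget      web
8      480         5   Gizmo   retail
group by channel, mean of discount:
channel
partner    12.0
retail     10.0
web        10.5
Name: discount, dtype: float64

10.5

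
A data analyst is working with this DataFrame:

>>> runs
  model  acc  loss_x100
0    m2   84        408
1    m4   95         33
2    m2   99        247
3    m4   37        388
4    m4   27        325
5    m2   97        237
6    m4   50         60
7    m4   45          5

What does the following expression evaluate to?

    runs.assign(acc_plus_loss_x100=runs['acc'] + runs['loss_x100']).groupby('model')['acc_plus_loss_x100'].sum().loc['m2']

1172

add column acc_plus_loss_x100 = runs['acc'] + runs['loss_x100']:
  model  acc  loss_x100  acc_plus_loss_x100
0    m2   84        408                 492
1    m4   95         33                 128
2    m2   99        247                 346
3    m4   37        388                 425
4    m4   27        325                 352
5    m2   97        237                 334
6    m4   50         60                 110
7    m4   45          5                  50
group by model, sum of acc_plus_loss_x100:
model
m2    1172
m4    1065
Name: acc_plus_loss_x100, dtype: int64
The value at index 'm2' is 1172.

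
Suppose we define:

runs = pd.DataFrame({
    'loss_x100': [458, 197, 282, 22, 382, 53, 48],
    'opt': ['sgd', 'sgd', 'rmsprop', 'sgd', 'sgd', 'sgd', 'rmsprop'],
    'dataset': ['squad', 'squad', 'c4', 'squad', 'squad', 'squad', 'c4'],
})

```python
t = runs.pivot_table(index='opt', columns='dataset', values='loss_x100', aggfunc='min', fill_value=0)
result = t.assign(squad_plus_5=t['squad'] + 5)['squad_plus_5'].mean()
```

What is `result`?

pivot: rows=opt, cols=dataset, min(loss_x100):
dataset  c4  squad
opt               
rmsprop  48      0
sgd       0     22
add column squad_plus_5 = t['squad'] + 5:
dataset  c4  squad  squad_plus_5
opt                             
rmsprop  48      0             5
sgd       0     22            27

16.0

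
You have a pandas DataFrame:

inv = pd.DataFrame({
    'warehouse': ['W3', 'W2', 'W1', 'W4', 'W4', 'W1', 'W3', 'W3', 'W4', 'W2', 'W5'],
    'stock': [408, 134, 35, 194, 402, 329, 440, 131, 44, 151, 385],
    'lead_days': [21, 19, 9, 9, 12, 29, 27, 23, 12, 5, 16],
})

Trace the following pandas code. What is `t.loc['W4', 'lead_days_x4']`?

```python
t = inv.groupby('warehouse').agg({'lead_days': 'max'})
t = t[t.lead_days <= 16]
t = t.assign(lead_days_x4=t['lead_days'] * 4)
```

group by warehouse, max of lead_days:
           lead_days
warehouse           
W1                29
W2                19
W3                27
W4                12
W5                16
filter rows where lead_days <= 16:
           lead_days
warehouse           
W4                12
W5                16
add column lead_days_x4 = t['lead_days'] * 4:
           lead_days  lead_days_x4
warehouse                         
W4                12            48
W5                16            64
Taking the value at row 'W4', column 'lead_days_x4' gives 48.

48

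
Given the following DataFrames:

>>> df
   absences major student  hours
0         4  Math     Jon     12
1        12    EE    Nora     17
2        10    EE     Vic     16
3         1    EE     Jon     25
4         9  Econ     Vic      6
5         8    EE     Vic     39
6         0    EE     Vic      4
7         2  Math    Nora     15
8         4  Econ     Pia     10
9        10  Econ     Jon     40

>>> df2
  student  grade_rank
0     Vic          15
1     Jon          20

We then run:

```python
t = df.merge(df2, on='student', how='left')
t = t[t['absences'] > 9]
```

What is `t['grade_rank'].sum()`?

35.0

merge on 'student' (how='left') → 10 rows:
   absences major student  hours  grade_rank
0         4  Math     Jon     12        20.0
1        12    EE    Nora     17         NaN
2        10    EE     Vic     16        15.0
3         1    EE     Jon     25        20.0
4         9  Econ     Vic      6        15.0
5         8    EE     Vic     39        15.0
6         0    EE     Vic      4        15.0
7         2  Math    Nora     15         NaN
8         4  Econ     Pia     10         NaN
9        10  Econ     Jon     40        20.0
filter rows where absences > 9:
   absences major student  hours  grade_rank
1        12    EE    Nora     17         NaN
2        10    EE     Vic     16        15.0
9        10  Econ     Jon     40        20.0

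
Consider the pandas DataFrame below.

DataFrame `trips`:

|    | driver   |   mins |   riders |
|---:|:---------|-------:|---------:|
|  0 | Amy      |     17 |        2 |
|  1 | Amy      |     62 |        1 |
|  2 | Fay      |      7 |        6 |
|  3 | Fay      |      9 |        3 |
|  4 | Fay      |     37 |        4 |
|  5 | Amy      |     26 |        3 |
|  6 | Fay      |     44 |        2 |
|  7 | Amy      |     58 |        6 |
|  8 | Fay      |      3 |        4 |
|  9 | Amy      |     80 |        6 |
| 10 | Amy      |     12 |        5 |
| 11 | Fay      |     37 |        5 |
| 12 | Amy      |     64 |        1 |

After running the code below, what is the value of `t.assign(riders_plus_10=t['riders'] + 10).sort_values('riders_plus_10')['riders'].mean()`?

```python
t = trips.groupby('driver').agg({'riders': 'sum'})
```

24.0

group by driver, sum of riders:
        riders
driver        
Amy         24
Fay         24
add column riders_plus_10 = t['riders'] + 10:
        riders  riders_plus_10
driver                        
Amy         24              34
Fay         24              34
sort by riders_plus_10:
        riders  riders_plus_10
driver                        
Amy         24              34
Fay         24              34
Taking the mean of column 'riders' gives 24.0.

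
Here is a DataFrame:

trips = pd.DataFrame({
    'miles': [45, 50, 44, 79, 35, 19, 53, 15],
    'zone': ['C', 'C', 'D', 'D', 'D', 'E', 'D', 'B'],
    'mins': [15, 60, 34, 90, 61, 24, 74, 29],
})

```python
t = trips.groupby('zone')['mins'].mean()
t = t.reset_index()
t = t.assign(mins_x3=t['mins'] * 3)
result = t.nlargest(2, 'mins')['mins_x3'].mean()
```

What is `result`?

group by zone, mean of mins:
zone
B    29.00
C    37.50
D    64.75
E    24.00
Name: mins, dtype: float64
reset_index():
  zone   mins
0    B  29.00
1    C  37.50
2    D  64.75
3    E  24.00
add column mins_x3 = t['mins'] * 3:
  zone   mins  mins_x3
0    B  29.00    87.00
1    C  37.50   112.50
2    D  64.75   194.25
3    E  24.00    72.00
take 2 rows with largest mins:
  zone   mins  mins_x3
2    D  64.75   194.25
1    C  37.50   112.50
mean of column 'mins_x3' → 153.375

153.375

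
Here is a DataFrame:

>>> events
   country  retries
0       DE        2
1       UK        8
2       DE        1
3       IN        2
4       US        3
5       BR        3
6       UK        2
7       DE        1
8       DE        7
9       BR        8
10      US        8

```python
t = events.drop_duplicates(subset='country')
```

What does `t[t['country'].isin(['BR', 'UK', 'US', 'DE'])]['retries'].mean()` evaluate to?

drop duplicate country (keep=first):
  country  retries
0      DE        2
1      UK        8
3      IN        2
4      US        3
5      BR        3
filter rows where country in ['BR', 'UK', 'US', 'DE']:
  country  retries
0      DE        2
1      UK        8
4      US        3
5      BR        3

4.0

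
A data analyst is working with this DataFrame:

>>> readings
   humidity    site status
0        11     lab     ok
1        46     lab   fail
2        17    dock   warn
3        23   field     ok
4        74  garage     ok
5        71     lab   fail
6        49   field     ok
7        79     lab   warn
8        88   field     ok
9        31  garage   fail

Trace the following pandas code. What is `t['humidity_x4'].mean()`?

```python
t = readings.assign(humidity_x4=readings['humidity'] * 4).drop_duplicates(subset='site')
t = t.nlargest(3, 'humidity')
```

152.0

add column humidity_x4 = readings['humidity'] * 4:
   humidity    site status  humidity_x4
0        11     lab     ok           44
1        46     lab   fail          184
2        17    dock   warn           68
3        23   field     ok           92
4        74  garage     ok          296
5        71     lab   fail          284
6        49   field     ok          196
7        79     lab   warn          316
8        88   field     ok          352
9        31  garage   fail          124
drop duplicate site (keep=first):
   humidity    site status  humidity_x4
0        11     lab     ok           44
2        17    dock   warn           68
3        23   field     ok           92
4        74  garage     ok          296
take 3 rows with largest humidity:
   humidity    site status  humidity_x4
4        74  garage     ok          296
3        23   field     ok           92
2        17    dock   warn           68
Reading off the mean of column 'humidity_x4', we get 152.0.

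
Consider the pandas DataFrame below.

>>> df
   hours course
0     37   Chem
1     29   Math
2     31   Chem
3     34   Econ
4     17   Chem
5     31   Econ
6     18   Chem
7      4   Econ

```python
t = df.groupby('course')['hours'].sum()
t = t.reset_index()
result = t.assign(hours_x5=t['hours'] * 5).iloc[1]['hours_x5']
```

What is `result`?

345

group by course, sum of hours:
course
Chem    103
Econ     69
Math     29
Name: hours, dtype: int64
reset_index():
  course  hours
0   Chem    103
1   Econ     69
2   Math     29
add column hours_x5 = t['hours'] * 5:
  course  hours  hours_x5
0   Chem    103       515
1   Econ     69       345
2   Math     29       145
Finally, value at position 1, column 'hours_x5' = 345.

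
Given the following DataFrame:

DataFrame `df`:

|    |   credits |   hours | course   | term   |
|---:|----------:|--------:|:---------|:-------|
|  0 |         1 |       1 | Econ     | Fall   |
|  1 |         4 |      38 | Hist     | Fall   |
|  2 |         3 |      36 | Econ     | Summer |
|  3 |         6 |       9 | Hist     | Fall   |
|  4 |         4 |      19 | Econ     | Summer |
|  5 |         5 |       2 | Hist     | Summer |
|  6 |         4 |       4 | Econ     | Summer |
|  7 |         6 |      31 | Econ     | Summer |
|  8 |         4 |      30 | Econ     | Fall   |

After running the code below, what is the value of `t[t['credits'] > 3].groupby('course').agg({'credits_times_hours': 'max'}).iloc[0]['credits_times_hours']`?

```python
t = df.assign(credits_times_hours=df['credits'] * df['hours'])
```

add column credits_times_hours = df['credits'] * df['hours']:
   credits  hours course    term  credits_times_hours
0        1      1   Econ    Fall                    1
1        4     38   Hist    Fall                  152
2        3     36   Econ  Summer                  108
3        6      9   Hist    Fall                   54
4        4     19   Econ  Summer                   76
5        5      2   Hist  Summer                   10
6        4      4   Econ  Summer                   16
7        6     31   Econ  Summer                  186
8        4     30   Econ    Fall                  120
filter rows where credits > 3:
   credits  hours course    term  credits_times_hours
1        4     38   Hist    Fall                  152
3        6      9   Hist    Fall                   54
4        4     19   Econ  Summer                   76
5        5      2   Hist  Summer                   10
6        4      4   Econ  Summer                   16
7        6     31   Econ  Summer                  186
8        4     30   Econ    Fall                  120
group by course, max of credits_times_hours:
        credits_times_hours
course                     
Econ                    186
Hist                    152

186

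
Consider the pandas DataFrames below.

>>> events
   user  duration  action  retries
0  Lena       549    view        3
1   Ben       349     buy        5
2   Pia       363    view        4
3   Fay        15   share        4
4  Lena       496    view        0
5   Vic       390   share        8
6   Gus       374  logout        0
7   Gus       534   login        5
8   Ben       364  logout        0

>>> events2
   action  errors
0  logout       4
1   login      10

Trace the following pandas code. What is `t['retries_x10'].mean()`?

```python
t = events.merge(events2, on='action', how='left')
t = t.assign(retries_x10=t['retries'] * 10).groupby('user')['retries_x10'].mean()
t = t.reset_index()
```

merge on 'action' (how='left') → 9 rows:
   user  duration  action  retries  errors
0  Lena       549    view        3     NaN
1   Ben       349     buy        5     NaN
2   Pia       363    view        4     NaN
3   Fay        15   share        4     NaN
4  Lena       496    view        0     NaN
5   Vic       390   share        8     NaN
6   Gus       374  logout        0     4.0
7   Gus       534   login        5    10.0
8   Ben       364  logout        0     4.0
add column retries_x10 = t['retries'] * 10:
   user  duration  action  retries  errors  retries_x10
0  Lena       549    view        3     NaN           30
1   Ben       349     buy        5     NaN           50
2   Pia       363    view        4     NaN           40
3   Fay        15   share        4     NaN           40
4  Lena       496    view        0     NaN            0
5   Vic       390   share        8     NaN           80
6   Gus       374  logout        0     4.0            0
7   Gus       534   login        5    10.0           50
8   Ben       364  logout        0     4.0            0
group by user, mean of retries_x10:
user
Ben     25.0
Fay     40.0
Gus     25.0
Lena    15.0
Pia     40.0
Vic     80.0
Name: retries_x10, dtype: float64
reset_index():
   user  retries_x10
0   Ben         25.0
1   Fay         40.0
2   Gus         25.0
3  Lena         15.0
4   Pia         40.0
5   Vic         80.0
The mean of column 'retries_x10' is 37.5.

37.5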